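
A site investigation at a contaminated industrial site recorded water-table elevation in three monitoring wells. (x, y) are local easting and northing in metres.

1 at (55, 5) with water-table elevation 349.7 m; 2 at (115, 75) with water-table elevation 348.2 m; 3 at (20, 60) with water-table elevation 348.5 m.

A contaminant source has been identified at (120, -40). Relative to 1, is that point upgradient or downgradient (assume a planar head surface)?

upgradient

Three-point gradient (reference 1): Δ to 2 = (60, 70, -1.5), Δ to 3 = (-35, 55, -1.2).
∂h/∂x = +0.0002609, ∂h/∂y = -0.02165 (det = 5750).
Head at (120, -40) = 349.7 + (+0.0002609)·(65) + (-0.02165)·(-45) = 350.69 m.
That is higher than the 349.7 m at 1, so the point is upgradient.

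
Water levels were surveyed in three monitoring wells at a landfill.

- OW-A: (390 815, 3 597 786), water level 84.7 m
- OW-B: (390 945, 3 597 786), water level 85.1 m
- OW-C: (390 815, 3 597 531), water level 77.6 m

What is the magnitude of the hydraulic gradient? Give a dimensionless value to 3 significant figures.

∂h/∂x = (85.1 − 84.7) / (390945 − 390815) = +0.003077
∂h/∂y = (77.6 − 84.7) / (3597531 − 3597786) = +0.02784
|∇h| = √(0.003077² + 0.02784²) = 0.02801

0.0280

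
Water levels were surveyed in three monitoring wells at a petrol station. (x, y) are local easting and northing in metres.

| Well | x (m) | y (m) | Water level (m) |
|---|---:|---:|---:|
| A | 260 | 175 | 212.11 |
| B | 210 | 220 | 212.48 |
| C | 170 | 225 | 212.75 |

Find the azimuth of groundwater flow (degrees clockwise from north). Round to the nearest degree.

097°

Taking A as reference: B−A = (-50, 45, +0.37); C−A = (-90, 50, +0.64).
Determinant of the coordinate differences = (-50)·50 − (-90)·45 = 1550.
∂h/∂x = [(+0.37)·50 − (+0.64)·45] / 1550 = -0.006645
∂h/∂y = [(-50)·(+0.64) − (-90)·(+0.37)] / 1550 = +0.0008387
Flow direction (−∇h) has components (+0.006645 E, -0.0008387 N).
Azimuth = atan2(E, N) = atan2(+0.006645, -0.0008387) = 97.2° ≈ 097°.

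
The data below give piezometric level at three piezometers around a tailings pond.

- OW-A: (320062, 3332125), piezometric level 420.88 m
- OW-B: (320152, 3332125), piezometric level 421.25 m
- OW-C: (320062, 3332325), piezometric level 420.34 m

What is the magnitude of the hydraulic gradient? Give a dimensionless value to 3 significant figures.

0.00492

∂h/∂x = (421.25 − 420.88) / (320152 − 320062) = +0.004111
∂h/∂y = (420.34 − 420.88) / (3332325 − 3332125) = -0.002700
|∇h| = √(0.004111² + -0.002700²) = 0.004918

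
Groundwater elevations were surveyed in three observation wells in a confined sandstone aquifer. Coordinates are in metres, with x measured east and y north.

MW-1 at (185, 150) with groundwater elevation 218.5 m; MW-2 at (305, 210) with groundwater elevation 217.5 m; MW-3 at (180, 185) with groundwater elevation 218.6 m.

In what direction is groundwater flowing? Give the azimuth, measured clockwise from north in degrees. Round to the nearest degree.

Taking MW-1 as reference: MW-2−MW-1 = (120, 60, -1.0); MW-3−MW-1 = (-5, 35, +0.1).
Determinant of the coordinate differences = 120·35 − (-5)·60 = 4500.
∂h/∂x = [(-1.0)·35 − (+0.1)·60] / 4500 = -0.009111
∂h/∂y = [120·(+0.1) − (-5)·(-1.0)] / 4500 = +0.001556
Flow direction (−∇h) has components (+0.009111 E, -0.001556 N).
Azimuth = atan2(E, N) = atan2(+0.009111, -0.001556) = 99.7° ≈ 100°.

100°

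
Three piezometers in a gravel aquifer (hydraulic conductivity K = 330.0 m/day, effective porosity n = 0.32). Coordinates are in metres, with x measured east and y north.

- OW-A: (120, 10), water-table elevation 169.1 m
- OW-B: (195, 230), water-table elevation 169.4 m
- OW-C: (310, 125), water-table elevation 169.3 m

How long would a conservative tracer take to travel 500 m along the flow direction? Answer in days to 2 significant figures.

370 days

Taking OW-A as reference: OW-B−OW-A = (75, 220, +0.3); OW-C−OW-A = (190, 115, +0.2).
Solve a·Δx + b·Δy = Δh: det = 75·115 − 190·220 = -33175.
∂h/∂x = [(+0.3)·115 − (+0.2)·220] / -33175 = +0.0002864
∂h/∂y = [75·(+0.2) − 190·(+0.3)] / -33175 = +0.001266
|∇h| = √(0.0002864² + 0.001266²) = 0.001298
Seepage velocity v = K·i/n = 330.0 × 0.001298 / 0.32 = 1.339 m/day.
t = 500 / 1.339 = 373.4 days.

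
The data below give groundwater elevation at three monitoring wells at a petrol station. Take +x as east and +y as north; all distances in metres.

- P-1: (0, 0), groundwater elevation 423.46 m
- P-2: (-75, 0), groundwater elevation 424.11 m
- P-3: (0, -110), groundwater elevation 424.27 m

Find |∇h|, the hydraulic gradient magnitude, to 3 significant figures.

∂h/∂x = (424.11 − 423.46) / (-75 − 0) = -0.008667
∂h/∂y = (424.27 − 423.46) / (-110 − 0) = -0.007364
|∇h| = √(-0.008667² + -0.007364²) = 0.01137

0.0114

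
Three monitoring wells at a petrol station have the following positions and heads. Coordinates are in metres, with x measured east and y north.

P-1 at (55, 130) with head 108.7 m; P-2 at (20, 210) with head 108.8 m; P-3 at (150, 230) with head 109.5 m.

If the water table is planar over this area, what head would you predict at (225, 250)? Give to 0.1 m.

With h = a·x + b·y + c and P-1 as origin, the differences give:
  (-35)·a + 80·b = +0.1
  95·a + 100·b = +0.8
Eliminate b (×100 and ×80, subtract): -11100·a = -54.00 → a = ∂h/∂x = +0.004865
Back-substitute: b = ∂h/∂y = +0.003378.
h(225, 250) = 108.7 + (+0.004865)·(170) + (+0.003378)·(120) = 108.7 +0.827 +0.405 = 109.932 m.

109.9 m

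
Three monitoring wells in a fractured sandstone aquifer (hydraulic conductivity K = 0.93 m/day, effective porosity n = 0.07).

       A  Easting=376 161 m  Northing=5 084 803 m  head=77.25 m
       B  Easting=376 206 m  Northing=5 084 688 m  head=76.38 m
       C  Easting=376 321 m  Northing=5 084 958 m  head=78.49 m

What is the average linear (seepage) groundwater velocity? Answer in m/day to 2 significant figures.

Differences from A: to B (Δx, Δy, Δh) = (45, -115, -0.87); to C = (160, 155, +1.24).
Determinant of the coordinate differences = 45·155 − 160·(-115) = 25375.
∂h/∂x = [(-0.87)·155 − (+1.24)·(-115)] / 25375 = +0.0003054
∂h/∂y = [45·(+1.24) − 160·(-0.87)] / 25375 = +0.007685
|∇h| = √(0.0003054² + 0.007685²) = 0.007691
Seepage velocity v = K·i/n = 0.93 × 0.007691 / 0.07 = 0.1022 m/day.

0.10 m/day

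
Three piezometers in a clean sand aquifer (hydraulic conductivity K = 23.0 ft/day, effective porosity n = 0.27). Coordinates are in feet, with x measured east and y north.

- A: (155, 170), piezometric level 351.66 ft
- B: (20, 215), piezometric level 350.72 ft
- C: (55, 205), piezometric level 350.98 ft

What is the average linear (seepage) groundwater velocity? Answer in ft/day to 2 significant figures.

1.2 ft/day

Three-point gradient (reference A): Δ to B = (-135, 45, -0.94), Δ to C = (-100, 35, -0.68).
∂h/∂x = +0.01022, ∂h/∂y = +0.009778 (det = -225).
|∇h| = √(0.01022² + 0.009778²) = 0.01414
Seepage velocity v = K·i/n = 23.0 × 0.01414 / 0.27 = 1.205 ft/day.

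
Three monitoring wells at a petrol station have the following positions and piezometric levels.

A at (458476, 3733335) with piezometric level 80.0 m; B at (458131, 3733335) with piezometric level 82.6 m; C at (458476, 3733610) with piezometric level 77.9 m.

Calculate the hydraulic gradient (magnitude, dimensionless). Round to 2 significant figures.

0.011

∂h/∂x = (82.6 − 80.0) / (458131 − 458476) = -0.007536
∂h/∂y = (77.9 − 80.0) / (3733610 − 3733335) = -0.007636
|∇h| = √(-0.007536² + -0.007636²) = 0.01073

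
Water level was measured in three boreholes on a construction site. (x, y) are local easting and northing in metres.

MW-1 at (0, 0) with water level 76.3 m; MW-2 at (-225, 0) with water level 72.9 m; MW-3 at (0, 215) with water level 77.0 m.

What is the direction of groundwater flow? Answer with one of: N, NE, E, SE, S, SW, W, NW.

∂h/∂x = (72.9 − 76.3) / (-225 − 0) = +0.01511
∂h/∂y = (77.0 − 76.3) / (215 − 0) = +0.003256
Flow = −∇h = (-0.01511 east, -0.003256 north), which points west.

W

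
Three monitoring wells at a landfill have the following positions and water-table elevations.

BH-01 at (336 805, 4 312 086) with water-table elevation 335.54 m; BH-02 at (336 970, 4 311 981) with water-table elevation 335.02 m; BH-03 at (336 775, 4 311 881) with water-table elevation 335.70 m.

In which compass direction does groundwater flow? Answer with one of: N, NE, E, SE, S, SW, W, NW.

E

Three-point gradient (reference BH-01): Δ to BH-02 = (165, -105, -0.52), Δ to BH-03 = (-30, -205, +0.16).
∂h/∂x = -0.003337, ∂h/∂y = -0.0002921 (det = -36975).
Flow = −∇h = (+0.003337 east, +0.0002921 north), which points east.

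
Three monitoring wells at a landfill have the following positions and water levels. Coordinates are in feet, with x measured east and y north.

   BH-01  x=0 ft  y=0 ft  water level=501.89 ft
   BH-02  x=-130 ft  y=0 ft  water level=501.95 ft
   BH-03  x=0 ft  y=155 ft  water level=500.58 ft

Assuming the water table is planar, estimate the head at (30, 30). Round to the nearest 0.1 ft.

501.6 ft

∂h/∂x = (501.95 − 501.89) / (-130 − 0) = -0.0004615
∂h/∂y = (500.58 − 501.89) / (155 − 0) = -0.008452
h(30, 30) = 501.89 + (-0.0004615)·(30) + (-0.008452)·(30) = 501.89 -0.014 -0.254 = 501.623 ft.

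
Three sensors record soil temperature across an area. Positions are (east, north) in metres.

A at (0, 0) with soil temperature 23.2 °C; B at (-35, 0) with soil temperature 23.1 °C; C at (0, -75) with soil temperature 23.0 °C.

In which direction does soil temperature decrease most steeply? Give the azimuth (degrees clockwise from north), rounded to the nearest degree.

∂T/∂x = (23.1 − 23.2) / (-35 − 0) = +0.002857
∂T/∂y = (23.0 − 23.2) / (-75 − 0) = +0.002667
Steepest decrease is along −∇f: components (-0.002857 E, -0.002667 N).
Azimuth = atan2(-0.002857, -0.002667) = 227.0° ≈ 227°.

227°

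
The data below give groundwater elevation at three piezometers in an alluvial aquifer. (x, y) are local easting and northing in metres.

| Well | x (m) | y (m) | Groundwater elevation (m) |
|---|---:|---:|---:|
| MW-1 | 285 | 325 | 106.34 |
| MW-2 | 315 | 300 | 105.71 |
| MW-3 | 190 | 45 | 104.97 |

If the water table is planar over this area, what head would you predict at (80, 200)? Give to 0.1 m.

With h = a·x + b·y + c and MW-1 as origin, the differences give:
  30·a + (-25)·b = -0.63
  (-95)·a + (-280)·b = -1.37
Eliminate b (×(-280) and ×(-25), subtract): -10775·a = 142.150 → a = ∂h/∂x = -0.01319
Back-substitute: b = ∂h/∂y = +0.009369.
h(80, 200) = 106.34 + (-0.01319)·(-205) + (+0.009369)·(-125) = 106.34 +2.704 -1.171 = 107.873 m.

107.9 m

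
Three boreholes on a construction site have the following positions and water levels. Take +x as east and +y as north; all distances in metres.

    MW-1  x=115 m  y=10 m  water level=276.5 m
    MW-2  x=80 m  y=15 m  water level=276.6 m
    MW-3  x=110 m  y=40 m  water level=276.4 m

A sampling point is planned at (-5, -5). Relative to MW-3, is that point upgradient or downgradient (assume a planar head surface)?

With h = a·x + b·y + c and MW-1 as origin, the differences give:
  (-35)·a + 5·b = +0.1
  (-5)·a + 30·b = -0.1
Eliminate b (×30 and ×5, subtract): -1025·a = 3.50 → a = ∂h/∂x = -0.003415
Back-substitute: b = ∂h/∂y = -0.003902.
Head at (-5, -5) = 276.5 + (-0.003415)·(-120) + (-0.003902)·(-15) = 276.97 m.
That is higher than the 276.4 m at MW-3, so the point is upgradient.

upgradient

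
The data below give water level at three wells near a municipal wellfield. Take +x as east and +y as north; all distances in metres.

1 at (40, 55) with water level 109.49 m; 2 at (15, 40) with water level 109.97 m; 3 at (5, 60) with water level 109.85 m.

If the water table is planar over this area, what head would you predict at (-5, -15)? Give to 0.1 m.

With h = a·x + b·y + c and 1 as origin, the differences give:
  (-25)·a + (-15)·b = +0.48
  (-35)·a + 5·b = +0.36
Eliminate b (×5 and ×(-15), subtract): -650·a = 7.800 → a = ∂h/∂x = -0.01200
Back-substitute: b = ∂h/∂y = -0.01200.
h(-5, -15) = 109.49 + (-0.01200)·(-45) + (-0.01200)·(-70) = 109.49 +0.540 +0.840 = 110.870 m.

110.9 m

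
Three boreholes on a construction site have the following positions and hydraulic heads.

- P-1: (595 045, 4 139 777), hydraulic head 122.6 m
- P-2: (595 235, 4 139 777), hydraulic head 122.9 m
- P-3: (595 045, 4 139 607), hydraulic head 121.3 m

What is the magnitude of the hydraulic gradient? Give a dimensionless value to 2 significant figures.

0.0078

∂h/∂x = (122.9 − 122.6) / (595235 − 595045) = +0.001579
∂h/∂y = (121.3 − 122.6) / (4139607 − 4139777) = +0.007647
|∇h| = √(0.001579² + 0.007647²) = 0.007808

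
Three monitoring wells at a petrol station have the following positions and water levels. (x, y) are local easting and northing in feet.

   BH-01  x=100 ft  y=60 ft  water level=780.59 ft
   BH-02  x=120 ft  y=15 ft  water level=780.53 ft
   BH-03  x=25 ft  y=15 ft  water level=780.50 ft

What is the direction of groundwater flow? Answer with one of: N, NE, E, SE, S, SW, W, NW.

With h = a·x + b·y + c and BH-01 as origin, the differences give:
  20·a + (-45)·b = -0.06
  (-75)·a + (-45)·b = -0.09
Eliminate b (×(-45) and ×(-45), subtract): -4275·a = -1.350 → a = ∂h/∂x = +0.0003158
Back-substitute: b = ∂h/∂y = +0.001474.
Flow = −∇h = (-0.0003158 east, -0.001474 north), which points south.

S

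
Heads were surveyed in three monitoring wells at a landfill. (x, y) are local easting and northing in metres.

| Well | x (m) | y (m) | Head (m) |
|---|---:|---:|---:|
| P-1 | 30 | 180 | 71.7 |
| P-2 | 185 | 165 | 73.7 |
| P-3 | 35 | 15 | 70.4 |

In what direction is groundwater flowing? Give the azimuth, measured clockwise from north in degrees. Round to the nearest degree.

239°

Differences from P-1: to P-2 (Δx, Δy, Δh) = (155, -15, +2.0); to P-3 = (5, -165, -1.3).
Determinant of the coordinate differences = 155·(-165) − 5·(-15) = -25500.
∂h/∂x = [(+2.0)·(-165) − (-1.3)·(-15)] / -25500 = +0.01371
∂h/∂y = [155·(-1.3) − 5·(+2.0)] / -25500 = +0.008294
Flow direction (−∇h) has components (-0.01371 E, -0.008294 N).
Azimuth = atan2(E, N) = atan2(-0.01371, -0.008294) = 238.8° ≈ 239°.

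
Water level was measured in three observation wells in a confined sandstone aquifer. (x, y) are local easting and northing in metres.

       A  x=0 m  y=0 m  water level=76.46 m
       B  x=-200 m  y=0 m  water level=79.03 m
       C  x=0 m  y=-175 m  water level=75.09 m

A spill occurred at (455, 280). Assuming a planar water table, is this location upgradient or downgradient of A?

downgradient

∂h/∂x = (79.03 − 76.46) / (-200 − 0) = -0.01285
∂h/∂y = (75.09 − 76.46) / (-175 − 0) = +0.007829
Head at (455, 280) = 76.46 + (-0.01285)·(455) + (+0.007829)·(280) = 72.81 m.
That is lower than the 76.46 m at A, so the point is downgradient.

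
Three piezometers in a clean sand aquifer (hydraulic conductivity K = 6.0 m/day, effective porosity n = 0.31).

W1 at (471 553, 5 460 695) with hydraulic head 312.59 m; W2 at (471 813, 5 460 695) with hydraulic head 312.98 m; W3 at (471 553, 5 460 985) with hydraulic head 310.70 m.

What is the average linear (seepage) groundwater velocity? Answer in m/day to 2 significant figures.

0.13 m/day

∂h/∂x = (312.98 − 312.59) / (471813 − 471553) = +0.001500
∂h/∂y = (310.70 − 312.59) / (5460985 − 5460695) = -0.006517
|∇h| = √(0.001500² + -0.006517²) = 0.006687
Seepage velocity v = K·i/n = 6.0 × 0.006687 / 0.31 = 0.1294 m/day.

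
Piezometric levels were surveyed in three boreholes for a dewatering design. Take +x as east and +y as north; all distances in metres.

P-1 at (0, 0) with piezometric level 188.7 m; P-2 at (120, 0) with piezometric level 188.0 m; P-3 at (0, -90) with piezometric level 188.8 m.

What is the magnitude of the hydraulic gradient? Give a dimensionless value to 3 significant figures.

0.00594

∂h/∂x = (188.0 − 188.7) / (120 − 0) = -0.005833
∂h/∂y = (188.8 − 188.7) / (-90 − 0) = -0.001111
|∇h| = √(-0.005833² + -0.001111²) = 0.005938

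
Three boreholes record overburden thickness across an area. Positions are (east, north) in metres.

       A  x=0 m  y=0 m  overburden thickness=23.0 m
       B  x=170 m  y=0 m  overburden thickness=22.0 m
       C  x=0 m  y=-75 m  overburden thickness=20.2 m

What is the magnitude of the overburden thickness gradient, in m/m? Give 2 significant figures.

∂d/∂x = (22.0 − 23.0) / (170 − 0) = -0.005882
∂d/∂y = (20.2 − 23.0) / (-75 − 0) = +0.03733
|∇f| = √(-0.005882² + 0.03733²) = 0.03779 m/m

0.038 m/m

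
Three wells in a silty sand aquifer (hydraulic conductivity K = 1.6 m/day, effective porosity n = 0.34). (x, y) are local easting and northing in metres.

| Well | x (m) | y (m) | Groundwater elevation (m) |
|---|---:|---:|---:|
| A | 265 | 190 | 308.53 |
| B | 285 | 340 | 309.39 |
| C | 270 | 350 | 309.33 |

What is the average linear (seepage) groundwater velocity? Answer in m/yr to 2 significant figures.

15 m/yr

Differences from A: to B (Δx, Δy, Δh) = (20, 150, +0.86); to C = (5, 160, +0.80).
Solve a·Δx + b·Δy = Δh: det = 20·160 − 5·150 = 2450.
∂h/∂x = [(+0.86)·160 − (+0.80)·150] / 2450 = +0.007184
∂h/∂y = [20·(+0.80) − 5·(+0.86)] / 2450 = +0.004776
|∇h| = √(0.007184² + 0.004776²) = 0.008627
Seepage velocity v = K·i/n = 1.6 × 0.008627 / 0.34 = 0.0406 m/day = 14.83 m/yr.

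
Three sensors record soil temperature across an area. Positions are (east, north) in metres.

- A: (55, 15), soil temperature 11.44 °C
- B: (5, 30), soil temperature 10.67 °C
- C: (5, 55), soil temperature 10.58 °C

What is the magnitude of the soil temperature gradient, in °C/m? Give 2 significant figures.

With T = a·x + b·y + c and A as origin, the differences give:
  (-50)·a + 15·b = -0.77
  (-50)·a + 40·b = -0.86
Eliminate b (×40 and ×15, subtract): -1250·a = -17.900 → a = ∂T/∂x = +0.01432
Back-substitute: b = ∂T/∂y = -0.003600.
|∇f| = √(0.01432² + -0.003600²) = 0.01477 °C/m

0.015 °C/m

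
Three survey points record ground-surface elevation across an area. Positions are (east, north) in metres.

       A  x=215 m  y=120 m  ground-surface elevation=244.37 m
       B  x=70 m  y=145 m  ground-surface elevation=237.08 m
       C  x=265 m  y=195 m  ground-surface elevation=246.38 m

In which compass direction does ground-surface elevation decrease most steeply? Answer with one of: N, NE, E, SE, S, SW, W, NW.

Differences from A: to B (Δx, Δy, Δh) = (-145, 25, -7.29); to C = (50, 75, +2.01).
Determinant of the coordinate differences = (-145)·75 − 50·25 = -12125.
∂z/∂x = [(-7.29)·75 − (+2.01)·25] / -12125 = +0.04924
∂z/∂y = [(-145)·(+2.01) − 50·(-7.29)] / -12125 = -0.006025
Steepest decrease is along −∇f = (-0.04924 E, +0.006025 N) → west.

W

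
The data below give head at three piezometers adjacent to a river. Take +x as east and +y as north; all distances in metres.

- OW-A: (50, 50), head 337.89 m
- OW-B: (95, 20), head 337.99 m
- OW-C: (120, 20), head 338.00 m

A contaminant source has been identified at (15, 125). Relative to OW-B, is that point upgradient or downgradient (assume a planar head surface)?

With h = a·x + b·y + c and OW-A as origin, the differences give:
  45·a + (-30)·b = +0.10
  70·a + (-30)·b = +0.11
Eliminate b (×(-30) and ×(-30), subtract): 750·a = 0.300 → a = ∂h/∂x = +0.0004000
Back-substitute: b = ∂h/∂y = -0.002733.
Head at (15, 125) = 337.89 + (+0.0004000)·(-35) + (-0.002733)·(75) = 337.67 m.
That is lower than the 337.99 m at OW-B, so the point is downgradient.

downgradient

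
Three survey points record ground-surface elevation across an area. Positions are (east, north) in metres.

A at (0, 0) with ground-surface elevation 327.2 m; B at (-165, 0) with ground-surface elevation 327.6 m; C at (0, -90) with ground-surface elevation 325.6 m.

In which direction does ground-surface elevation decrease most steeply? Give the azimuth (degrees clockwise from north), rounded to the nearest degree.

172°

∂z/∂x = (327.6 − 327.2) / (-165 − 0) = -0.002424
∂z/∂y = (325.6 − 327.2) / (-90 − 0) = +0.01778
Steepest decrease is along −∇f: components (+0.002424 E, -0.01778 N).
Azimuth = atan2(+0.002424, -0.01778) = 172.2° ≈ 172°.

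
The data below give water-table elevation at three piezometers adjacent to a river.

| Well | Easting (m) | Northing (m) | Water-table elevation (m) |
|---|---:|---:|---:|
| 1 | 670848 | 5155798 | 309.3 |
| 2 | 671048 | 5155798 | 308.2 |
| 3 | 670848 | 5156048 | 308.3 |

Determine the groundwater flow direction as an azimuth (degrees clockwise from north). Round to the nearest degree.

∂h/∂x = (308.2 − 309.3) / (671048 − 670848) = -0.005500
∂h/∂y = (308.3 − 309.3) / (5156048 − 5155798) = -0.004000
Flow direction (−∇h) has components (+0.005500 E, +0.004000 N).
Azimuth = atan2(E, N) = atan2(+0.005500, +0.004000) = 54.0° ≈ 054°.

054°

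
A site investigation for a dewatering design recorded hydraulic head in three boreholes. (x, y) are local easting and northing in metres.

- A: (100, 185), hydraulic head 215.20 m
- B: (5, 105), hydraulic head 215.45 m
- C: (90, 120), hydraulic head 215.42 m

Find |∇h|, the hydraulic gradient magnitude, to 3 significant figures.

Three-point gradient (reference A): Δ to B = (-95, -80, +0.25), Δ to C = (-10, -65, +0.22).
∂h/∂x = +0.0002512, ∂h/∂y = -0.003423 (det = 5375).
|∇h| = √(0.0002512² + -0.003423²) = 0.003432

0.00343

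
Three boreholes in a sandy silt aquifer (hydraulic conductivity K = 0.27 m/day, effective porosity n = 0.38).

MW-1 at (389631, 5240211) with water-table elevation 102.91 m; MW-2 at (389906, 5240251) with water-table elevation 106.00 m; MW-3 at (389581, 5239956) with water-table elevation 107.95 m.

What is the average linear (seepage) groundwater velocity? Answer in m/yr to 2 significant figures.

7.0 m/yr

With h = a·x + b·y + c and MW-1 as origin, the differences give:
  275·a + 40·b = +3.09
  (-50)·a + (-255)·b = +5.04
Eliminate b (×(-255) and ×40, subtract): -68125·a = -989.550 → a = ∂h/∂x = +0.01453
Back-substitute: b = ∂h/∂y = -0.02261.
|∇h| = √(0.01453² + -0.02261²) = 0.02688
Seepage velocity v = K·i/n = 0.27 × 0.02688 / 0.38 = 0.0191 m/day = 6.976 m/yr.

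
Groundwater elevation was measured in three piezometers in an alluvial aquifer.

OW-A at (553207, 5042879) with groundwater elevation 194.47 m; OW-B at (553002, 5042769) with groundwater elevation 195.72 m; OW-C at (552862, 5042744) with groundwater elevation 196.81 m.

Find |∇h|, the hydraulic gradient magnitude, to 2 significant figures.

0.0098

Taking OW-A as reference: OW-B−OW-A = (-205, -110, +1.25); OW-C−OW-A = (-345, -135, +2.34).
Determinant of the coordinate differences = (-205)·(-135) − (-345)·(-110) = -10275.
∂h/∂x = [(+1.25)·(-135) − (+2.34)·(-110)] / -10275 = -0.008628
∂h/∂y = [(-205)·(+2.34) − (-345)·(+1.25)] / -10275 = +0.004715
|∇h| = √(-0.008628² + 0.004715²) = 0.009832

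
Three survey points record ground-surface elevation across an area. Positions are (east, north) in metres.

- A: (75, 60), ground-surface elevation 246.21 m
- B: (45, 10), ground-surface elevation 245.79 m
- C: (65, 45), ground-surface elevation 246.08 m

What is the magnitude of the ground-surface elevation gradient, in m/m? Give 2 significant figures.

With z = a·x + b·y + c and A as origin, the differences give:
  (-30)·a + (-50)·b = -0.42
  (-10)·a + (-15)·b = -0.13
Eliminate b (×(-15) and ×(-50), subtract): -50·a = -0.200 → a = ∂z/∂x = +0.004000
Back-substitute: b = ∂z/∂y = +0.006000.
|∇f| = √(0.004000² + 0.006000²) = 0.007211 m/m

0.0072 m/m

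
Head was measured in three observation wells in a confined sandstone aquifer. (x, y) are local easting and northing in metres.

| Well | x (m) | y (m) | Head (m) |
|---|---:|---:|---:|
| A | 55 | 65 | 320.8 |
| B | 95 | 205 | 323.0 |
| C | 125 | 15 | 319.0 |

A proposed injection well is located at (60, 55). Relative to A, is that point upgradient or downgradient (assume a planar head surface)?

With h = a·x + b·y + c and A as origin, the differences give:
  40·a + 140·b = +2.2
  70·a + (-50)·b = -1.8
Eliminate b (×(-50) and ×140, subtract): -11800·a = 142.00 → a = ∂h/∂x = -0.01203
Back-substitute: b = ∂h/∂y = +0.01915.
Head at (60, 55) = 320.8 + (-0.01203)·(5) + (+0.01915)·(-10) = 320.55 m.
That is lower than the 320.8 m at A, so the point is downgradient.

downgradient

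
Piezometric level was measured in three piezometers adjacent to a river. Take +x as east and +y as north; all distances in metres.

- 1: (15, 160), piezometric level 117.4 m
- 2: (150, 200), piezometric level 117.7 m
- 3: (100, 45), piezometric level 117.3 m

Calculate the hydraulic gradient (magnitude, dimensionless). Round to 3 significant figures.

Three-point gradient (reference 1): Δ to 2 = (135, 40, +0.3), Δ to 3 = (85, -115, -0.1).
∂h/∂x = +0.001612, ∂h/∂y = +0.002061 (det = -18925).
|∇h| = √(0.001612² + 0.002061²) = 0.002617

0.00262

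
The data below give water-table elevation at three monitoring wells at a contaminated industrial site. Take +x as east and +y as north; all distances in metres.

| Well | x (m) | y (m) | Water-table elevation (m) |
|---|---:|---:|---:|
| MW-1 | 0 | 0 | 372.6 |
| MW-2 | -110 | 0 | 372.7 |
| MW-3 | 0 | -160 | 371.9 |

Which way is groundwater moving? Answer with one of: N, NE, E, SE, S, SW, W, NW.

∂h/∂x = (372.7 − 372.6) / (-110 − 0) = -0.0009091
∂h/∂y = (371.9 − 372.6) / (-160 − 0) = +0.004375
Flow = −∇h = (+0.0009091 east, -0.004375 north), which points south.

S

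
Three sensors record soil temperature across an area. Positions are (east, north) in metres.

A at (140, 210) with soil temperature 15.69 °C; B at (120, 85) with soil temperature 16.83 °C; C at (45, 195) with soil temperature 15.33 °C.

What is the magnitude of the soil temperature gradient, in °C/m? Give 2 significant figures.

Three-point gradient (reference A): Δ to B = (-20, -125, +1.14), Δ to C = (-95, -15, -0.36).
∂T/∂x = +0.005365, ∂T/∂y = -0.009978 (det = -11575).
|∇f| = √(0.005365² + -0.009978²) = 0.01133 °C/m

0.011 °C/m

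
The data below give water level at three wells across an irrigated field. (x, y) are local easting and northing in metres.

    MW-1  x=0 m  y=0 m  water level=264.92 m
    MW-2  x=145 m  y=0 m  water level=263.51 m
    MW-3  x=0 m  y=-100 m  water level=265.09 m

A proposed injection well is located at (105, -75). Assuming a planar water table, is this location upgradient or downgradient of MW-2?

∂h/∂x = (263.51 − 264.92) / (145 − 0) = -0.009724
∂h/∂y = (265.09 − 264.92) / (-100 − 0) = -0.001700
Head at (105, -75) = 264.92 + (-0.009724)·(105) + (-0.001700)·(-75) = 264.03 m.
That is higher than the 263.51 m at MW-2, so the point is upgradient.

upgradient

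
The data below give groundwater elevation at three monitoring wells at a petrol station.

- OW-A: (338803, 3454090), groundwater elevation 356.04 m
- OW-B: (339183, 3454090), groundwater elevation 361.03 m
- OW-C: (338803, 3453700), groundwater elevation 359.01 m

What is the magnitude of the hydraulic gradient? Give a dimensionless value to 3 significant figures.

0.0152

∂h/∂x = (361.03 − 356.04) / (339183 − 338803) = +0.01313
∂h/∂y = (359.01 − 356.04) / (3453700 − 3454090) = -0.007615
|∇h| = √(0.01313² + -0.007615²) = 0.01518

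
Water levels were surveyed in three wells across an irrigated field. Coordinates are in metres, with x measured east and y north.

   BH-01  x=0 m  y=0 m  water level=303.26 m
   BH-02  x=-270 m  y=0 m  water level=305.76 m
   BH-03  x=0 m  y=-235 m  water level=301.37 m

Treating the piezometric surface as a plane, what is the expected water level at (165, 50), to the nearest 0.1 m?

∂h/∂x = (305.76 − 303.26) / (-270 − 0) = -0.009259
∂h/∂y = (301.37 − 303.26) / (-235 − 0) = +0.008043
h(165, 50) = 303.26 + (-0.009259)·(165) + (+0.008043)·(50) = 303.26 -1.528 +0.402 = 302.134 m.

302.1 m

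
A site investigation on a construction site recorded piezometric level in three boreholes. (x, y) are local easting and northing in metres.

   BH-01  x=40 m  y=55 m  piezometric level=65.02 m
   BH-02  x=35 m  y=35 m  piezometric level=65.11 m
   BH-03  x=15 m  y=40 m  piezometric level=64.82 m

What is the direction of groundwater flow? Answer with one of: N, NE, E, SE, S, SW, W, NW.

NW

Taking BH-01 as reference: BH-02−BH-01 = (-5, -20, +0.09); BH-03−BH-01 = (-25, -15, -0.20).
Determinant of the coordinate differences = (-5)·(-15) − (-25)·(-20) = -425.
∂h/∂x = [(+0.09)·(-15) − (-0.20)·(-20)] / -425 = +0.01259
∂h/∂y = [(-5)·(-0.20) − (-25)·(+0.09)] / -425 = -0.007647
Flow = −∇h = (-0.01259 east, +0.007647 north), which points northwest.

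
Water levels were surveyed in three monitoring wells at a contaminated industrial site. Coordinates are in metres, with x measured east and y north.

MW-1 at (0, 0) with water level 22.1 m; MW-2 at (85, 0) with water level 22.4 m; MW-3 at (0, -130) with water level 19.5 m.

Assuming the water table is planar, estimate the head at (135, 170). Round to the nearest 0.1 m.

26.0 m

∂h/∂x = (22.4 − 22.1) / (85 − 0) = +0.003529
∂h/∂y = (19.5 − 22.1) / (-130 − 0) = +0.02000
h(135, 170) = 22.1 + (+0.003529)·(135) + (+0.02000)·(170) = 22.1 +0.476 +3.400 = 25.976 m.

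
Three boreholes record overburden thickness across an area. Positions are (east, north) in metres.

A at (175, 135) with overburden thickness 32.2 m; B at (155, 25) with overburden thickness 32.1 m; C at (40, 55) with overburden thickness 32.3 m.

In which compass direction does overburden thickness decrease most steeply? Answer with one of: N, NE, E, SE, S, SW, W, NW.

SE

With d = a·x + b·y + c and A as origin, the differences give:
  (-20)·a + (-110)·b = -0.1
  (-135)·a + (-80)·b = +0.1
Eliminate b (×(-80) and ×(-110), subtract): -13250·a = 19.00 → a = ∂d/∂x = -0.001434
Back-substitute: b = ∂d/∂y = +0.001170.
Steepest decrease is along −∇f = (+0.001434 E, -0.001170 N) → southeast.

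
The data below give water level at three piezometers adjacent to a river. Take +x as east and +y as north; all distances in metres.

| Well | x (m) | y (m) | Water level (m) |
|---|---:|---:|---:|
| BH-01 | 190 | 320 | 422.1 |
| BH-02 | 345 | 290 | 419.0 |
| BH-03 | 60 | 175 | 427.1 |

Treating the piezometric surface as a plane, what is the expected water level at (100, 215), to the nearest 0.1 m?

Three-point gradient (reference BH-01): Δ to BH-02 = (155, -30, -3.1), Δ to BH-03 = (-130, -145, +5.0).
∂h/∂x = -0.02273, ∂h/∂y = -0.01410 (det = -26375).
h(100, 215) = 422.1 + (-0.02273)·(-90) + (-0.01410)·(-105) = 422.1 +2.046 +1.481 = 425.627 m.

425.6 m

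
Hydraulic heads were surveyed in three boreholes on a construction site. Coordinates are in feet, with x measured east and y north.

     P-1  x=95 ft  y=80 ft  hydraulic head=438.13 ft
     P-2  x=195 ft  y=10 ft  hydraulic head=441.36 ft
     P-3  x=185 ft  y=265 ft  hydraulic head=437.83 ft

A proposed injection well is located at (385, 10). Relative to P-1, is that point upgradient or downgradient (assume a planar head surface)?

upgradient

Differences from P-1: to P-2 (Δx, Δy, Δh) = (100, -70, +3.23); to P-3 = (90, 185, -0.30).
Determinant of the coordinate differences = 100·185 − 90·(-70) = 24800.
∂h/∂x = [(+3.23)·185 − (-0.30)·(-70)] / 24800 = +0.02325
∂h/∂y = [100·(-0.30) − 90·(+3.23)] / 24800 = -0.01293
Head at (385, 10) = 438.13 + (+0.02325)·(290) + (-0.01293)·(-70) = 445.78 ft.
That is higher than the 438.13 ft at P-1, so the point is upgradient.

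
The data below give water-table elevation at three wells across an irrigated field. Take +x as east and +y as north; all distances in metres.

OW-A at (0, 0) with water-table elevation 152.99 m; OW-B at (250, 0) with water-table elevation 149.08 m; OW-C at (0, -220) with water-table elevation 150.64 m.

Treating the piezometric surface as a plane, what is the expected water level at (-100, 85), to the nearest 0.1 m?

155.5 m

∂h/∂x = (149.08 − 152.99) / (250 − 0) = -0.01564
∂h/∂y = (150.64 − 152.99) / (-220 − 0) = +0.01068
h(-100, 85) = 152.99 + (-0.01564)·(-100) + (+0.01068)·(85) = 152.99 +1.564 +0.908 = 155.462 m.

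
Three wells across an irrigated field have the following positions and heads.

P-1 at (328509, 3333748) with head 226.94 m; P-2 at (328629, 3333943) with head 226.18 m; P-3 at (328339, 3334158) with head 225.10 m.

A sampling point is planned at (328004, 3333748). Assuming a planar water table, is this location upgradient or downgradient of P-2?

With h = a·x + b·y + c and P-1 as origin, the differences give:
  120·a + 195·b = -0.76
  (-170)·a + 410·b = -1.84
Eliminate b (×410 and ×195, subtract): 82350·a = 47.200 → a = ∂h/∂x = +0.0005732
Back-substitute: b = ∂h/∂y = -0.004250.
Head at (328004, 3333748) = 226.94 + (+0.0005732)·(-505) + (-0.004250)·(0) = 226.65 m.
That is higher than the 226.18 m at P-2, so the point is upgradient.

upgradient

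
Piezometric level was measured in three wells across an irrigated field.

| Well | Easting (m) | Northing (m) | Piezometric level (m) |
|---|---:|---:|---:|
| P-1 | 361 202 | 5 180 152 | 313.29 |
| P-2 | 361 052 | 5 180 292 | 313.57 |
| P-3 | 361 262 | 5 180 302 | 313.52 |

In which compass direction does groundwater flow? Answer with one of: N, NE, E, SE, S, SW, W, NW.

S

Differences from P-1: to P-2 (Δx, Δy, Δh) = (-150, 140, +0.28); to P-3 = (60, 150, +0.23).
Determinant of the coordinate differences = (-150)·150 − 60·140 = -30900.
∂h/∂x = [(+0.28)·150 − (+0.23)·140] / -30900 = -0.0003172
∂h/∂y = [(-150)·(+0.23) − 60·(+0.28)] / -30900 = +0.001660
Flow = −∇h = (+0.0003172 east, -0.001660 north), which points south.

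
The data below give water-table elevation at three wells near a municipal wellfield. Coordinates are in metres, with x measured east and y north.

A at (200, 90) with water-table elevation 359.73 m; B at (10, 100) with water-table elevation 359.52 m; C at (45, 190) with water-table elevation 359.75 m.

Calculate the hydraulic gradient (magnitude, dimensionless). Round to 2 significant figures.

0.0024

Three-point gradient (reference A): Δ to B = (-190, 10, -0.21), Δ to C = (-155, 100, +0.02).
∂h/∂x = +0.001215, ∂h/∂y = +0.002083 (det = -17450).
|∇h| = √(0.001215² + 0.002083²) = 0.002411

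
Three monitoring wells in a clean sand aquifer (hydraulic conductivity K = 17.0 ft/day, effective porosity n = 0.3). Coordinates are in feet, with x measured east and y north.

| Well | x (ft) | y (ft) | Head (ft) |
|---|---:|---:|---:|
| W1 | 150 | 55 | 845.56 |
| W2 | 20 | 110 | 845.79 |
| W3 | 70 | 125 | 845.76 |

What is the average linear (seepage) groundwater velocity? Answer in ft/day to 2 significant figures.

Three-point gradient (reference W1): Δ to W2 = (-130, 55, +0.23), Δ to W3 = (-80, 70, +0.20).
∂h/∂x = -0.001085, ∂h/∂y = +0.001617 (det = -4700).
|∇h| = √(-0.001085² + 0.001617²) = 0.001947
Seepage velocity v = K·i/n = 17.0 × 0.001947 / 0.3 = 0.1103 ft/day.

0.11 ft/day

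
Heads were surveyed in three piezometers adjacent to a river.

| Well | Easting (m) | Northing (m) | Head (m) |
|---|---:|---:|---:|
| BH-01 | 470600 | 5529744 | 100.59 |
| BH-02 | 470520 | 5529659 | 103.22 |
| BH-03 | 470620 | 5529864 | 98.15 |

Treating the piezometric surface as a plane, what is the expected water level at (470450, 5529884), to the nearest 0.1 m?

100.1 m

Taking BH-01 as reference: BH-02−BH-01 = (-80, -85, +2.63); BH-03−BH-01 = (20, 120, -2.44).
Solve a·Δx + b·Δy = Δh: det = (-80)·120 − 20·(-85) = -7900.
∂h/∂x = [(+2.63)·120 − (-2.44)·(-85)] / -7900 = -0.01370
∂h/∂y = [(-80)·(-2.44) − 20·(+2.63)] / -7900 = -0.01805
h(470450, 5529884) = 100.59 + (-0.01370)·(-150) + (-0.01805)·(140) = 100.59 +2.054 -2.527 = 100.117 m.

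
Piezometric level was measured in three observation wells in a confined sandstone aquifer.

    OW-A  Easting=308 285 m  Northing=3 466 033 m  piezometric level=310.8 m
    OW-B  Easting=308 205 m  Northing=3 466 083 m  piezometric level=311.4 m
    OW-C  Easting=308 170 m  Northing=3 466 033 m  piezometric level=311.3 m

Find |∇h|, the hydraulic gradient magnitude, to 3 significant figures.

0.00666

Differences from OW-A: to OW-B (Δx, Δy, Δh) = (-80, 50, +0.6); to OW-C = (-115, 0, +0.5).
Solve a·Δx + b·Δy = Δh: det = (-80)·0 − (-115)·50 = 5750.
∂h/∂x = [(+0.6)·0 − (+0.5)·50] / 5750 = -0.004348
∂h/∂y = [(-80)·(+0.5) − (-115)·(+0.6)] / 5750 = +0.005043
|∇h| = √(-0.004348² + 0.005043²) = 0.006659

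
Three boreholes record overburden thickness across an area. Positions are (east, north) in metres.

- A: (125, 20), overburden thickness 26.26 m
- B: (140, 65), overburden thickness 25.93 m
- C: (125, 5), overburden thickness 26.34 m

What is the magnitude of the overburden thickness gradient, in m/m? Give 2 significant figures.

0.0080 m/m

Taking A as reference: B−A = (15, 45, -0.33); C−A = (0, -15, +0.08).
Determinant of the coordinate differences = 15·(-15) − 0·45 = -225.
∂d/∂x = [(-0.33)·(-15) − (+0.08)·45] / -225 = -0.006000
∂d/∂y = [15·(+0.08) − 0·(-0.33)] / -225 = -0.005333
|∇f| = √(-0.006000² + -0.005333²) = 0.008028 m/m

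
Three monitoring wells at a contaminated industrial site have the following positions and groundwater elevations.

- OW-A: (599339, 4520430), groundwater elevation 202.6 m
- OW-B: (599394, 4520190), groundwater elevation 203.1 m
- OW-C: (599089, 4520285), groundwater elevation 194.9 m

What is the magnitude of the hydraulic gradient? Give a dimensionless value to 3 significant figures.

Differences from OW-A: to OW-B (Δx, Δy, Δh) = (55, -240, +0.5); to OW-C = (-250, -145, -7.7).
Determinant of the coordinate differences = 55·(-145) − (-250)·(-240) = -67975.
∂h/∂x = [(+0.5)·(-145) − (-7.7)·(-240)] / -67975 = +0.02825
∂h/∂y = [55·(-7.7) − (-250)·(+0.5)] / -67975 = +0.004391
|∇h| = √(0.02825² + 0.004391²) = 0.02859

0.0286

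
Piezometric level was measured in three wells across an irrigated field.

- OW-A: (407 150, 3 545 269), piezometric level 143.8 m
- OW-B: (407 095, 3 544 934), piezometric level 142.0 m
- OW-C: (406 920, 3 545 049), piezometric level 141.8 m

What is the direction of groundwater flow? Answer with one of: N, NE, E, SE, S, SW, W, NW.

SW

Three-point gradient (reference OW-A): Δ to OW-B = (-55, -335, -1.8), Δ to OW-C = (-230, -220, -2.0).
∂h/∂x = +0.004219, ∂h/∂y = +0.004681 (det = -64950).
Flow = −∇h = (-0.004219 east, -0.004681 north), which points southwest.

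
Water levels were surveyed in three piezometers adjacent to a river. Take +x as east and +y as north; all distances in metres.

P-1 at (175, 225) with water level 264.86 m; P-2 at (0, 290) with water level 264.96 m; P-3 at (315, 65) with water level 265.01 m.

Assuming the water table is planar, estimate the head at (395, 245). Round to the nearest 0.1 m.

Differences from P-1: to P-2 (Δx, Δy, Δh) = (-175, 65, +0.10); to P-3 = (140, -160, +0.15).
Solve a·Δx + b·Δy = Δh: det = (-175)·(-160) − 140·65 = 18900.
∂h/∂x = [(+0.10)·(-160) − (+0.15)·65] / 18900 = -0.001362
∂h/∂y = [(-175)·(+0.15) − 140·(+0.10)] / 18900 = -0.002130
h(395, 245) = 264.86 + (-0.001362)·(220) + (-0.002130)·(20) = 264.86 -0.300 -0.043 = 264.518 m.

264.5 m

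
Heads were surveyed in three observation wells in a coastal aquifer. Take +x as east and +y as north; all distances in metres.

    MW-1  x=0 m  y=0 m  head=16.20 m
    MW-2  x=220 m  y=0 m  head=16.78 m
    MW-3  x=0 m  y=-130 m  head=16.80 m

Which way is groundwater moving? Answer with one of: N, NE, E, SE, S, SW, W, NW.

∂h/∂x = (16.78 − 16.20) / (220 − 0) = +0.002636
∂h/∂y = (16.80 − 16.20) / (-130 − 0) = -0.004615
Flow = −∇h = (-0.002636 east, +0.004615 north), which points northwest.

NW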